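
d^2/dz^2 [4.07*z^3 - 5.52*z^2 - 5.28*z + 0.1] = 24.42*z - 11.04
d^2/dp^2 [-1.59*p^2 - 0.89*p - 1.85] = -3.18000000000000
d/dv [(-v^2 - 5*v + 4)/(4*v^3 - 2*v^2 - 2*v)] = (v^4 + 10*v^3 - 14*v^2 + 4*v + 2)/(v^2*(4*v^4 - 4*v^3 - 3*v^2 + 2*v + 1))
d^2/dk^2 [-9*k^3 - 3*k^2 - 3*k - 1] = -54*k - 6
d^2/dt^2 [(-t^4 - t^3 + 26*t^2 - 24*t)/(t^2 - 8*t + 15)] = 2*(-t^6 + 24*t^5 - 237*t^4 + 1095*t^3 - 2160*t^2 + 405*t + 2970)/(t^6 - 24*t^5 + 237*t^4 - 1232*t^3 + 3555*t^2 - 5400*t + 3375)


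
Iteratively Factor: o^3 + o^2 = (o + 1)*(o^2) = o*(o + 1)*(o)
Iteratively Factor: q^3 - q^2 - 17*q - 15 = (q - 5)*(q^2 + 4*q + 3) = (q - 5)*(q + 3)*(q + 1)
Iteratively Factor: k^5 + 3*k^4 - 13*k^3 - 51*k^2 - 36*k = (k + 3)*(k^4 - 13*k^2 - 12*k) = (k + 1)*(k + 3)*(k^3 - k^2 - 12*k) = (k + 1)*(k + 3)^2*(k^2 - 4*k) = (k - 4)*(k + 1)*(k + 3)^2*(k)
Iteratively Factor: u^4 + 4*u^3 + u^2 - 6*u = (u - 1)*(u^3 + 5*u^2 + 6*u) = (u - 1)*(u + 3)*(u^2 + 2*u) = u*(u - 1)*(u + 3)*(u + 2)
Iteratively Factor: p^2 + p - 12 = (p + 4)*(p - 3)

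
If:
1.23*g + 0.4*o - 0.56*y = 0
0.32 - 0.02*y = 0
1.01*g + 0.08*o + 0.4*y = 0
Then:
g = -10.72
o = 55.37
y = 16.00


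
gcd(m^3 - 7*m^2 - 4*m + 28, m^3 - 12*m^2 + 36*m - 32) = m - 2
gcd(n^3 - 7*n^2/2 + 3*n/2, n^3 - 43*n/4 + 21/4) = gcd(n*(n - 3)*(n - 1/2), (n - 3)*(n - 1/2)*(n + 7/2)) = n^2 - 7*n/2 + 3/2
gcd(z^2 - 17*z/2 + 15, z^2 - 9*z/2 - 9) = z - 6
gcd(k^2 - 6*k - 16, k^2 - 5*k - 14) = k + 2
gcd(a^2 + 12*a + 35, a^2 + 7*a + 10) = a + 5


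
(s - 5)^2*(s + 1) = s^3 - 9*s^2 + 15*s + 25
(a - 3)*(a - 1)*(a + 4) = a^3 - 13*a + 12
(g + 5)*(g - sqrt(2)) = g^2 - sqrt(2)*g + 5*g - 5*sqrt(2)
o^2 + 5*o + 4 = (o + 1)*(o + 4)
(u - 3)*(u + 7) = u^2 + 4*u - 21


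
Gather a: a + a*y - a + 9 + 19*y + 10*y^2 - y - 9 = a*y + 10*y^2 + 18*y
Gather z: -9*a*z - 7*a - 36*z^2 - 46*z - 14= -7*a - 36*z^2 + z*(-9*a - 46) - 14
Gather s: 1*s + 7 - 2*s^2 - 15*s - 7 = -2*s^2 - 14*s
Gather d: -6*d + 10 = 10 - 6*d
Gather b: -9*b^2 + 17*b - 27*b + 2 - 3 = -9*b^2 - 10*b - 1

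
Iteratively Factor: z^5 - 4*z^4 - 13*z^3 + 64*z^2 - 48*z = (z - 1)*(z^4 - 3*z^3 - 16*z^2 + 48*z) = (z - 3)*(z - 1)*(z^3 - 16*z) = (z - 3)*(z - 1)*(z + 4)*(z^2 - 4*z) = (z - 4)*(z - 3)*(z - 1)*(z + 4)*(z)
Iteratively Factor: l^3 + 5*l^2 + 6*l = (l + 3)*(l^2 + 2*l) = l*(l + 3)*(l + 2)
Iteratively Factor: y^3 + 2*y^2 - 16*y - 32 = (y - 4)*(y^2 + 6*y + 8) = (y - 4)*(y + 2)*(y + 4)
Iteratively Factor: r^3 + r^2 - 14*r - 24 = (r + 3)*(r^2 - 2*r - 8) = (r - 4)*(r + 3)*(r + 2)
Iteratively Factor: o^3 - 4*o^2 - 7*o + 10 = (o + 2)*(o^2 - 6*o + 5) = (o - 1)*(o + 2)*(o - 5)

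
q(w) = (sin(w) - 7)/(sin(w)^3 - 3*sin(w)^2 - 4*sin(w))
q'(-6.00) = -20.57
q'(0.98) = -1.14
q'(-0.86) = 15.82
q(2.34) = 1.55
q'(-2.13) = -35.30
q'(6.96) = -3.00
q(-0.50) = -6.69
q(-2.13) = -12.54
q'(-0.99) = 31.28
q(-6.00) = 5.05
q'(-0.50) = -1.49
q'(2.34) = 1.97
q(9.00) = 3.16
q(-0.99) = -11.82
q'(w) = (sin(w) - 7)*(-3*sin(w)^2*cos(w) + 6*sin(w)*cos(w) + 4*cos(w))/(sin(w)^3 - 3*sin(w)^2 - 4*sin(w))^2 + cos(w)/(sin(w)^3 - 3*sin(w)^2 - 4*sin(w))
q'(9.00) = 8.65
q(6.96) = 1.85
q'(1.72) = 0.20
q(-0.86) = -8.88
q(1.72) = 1.02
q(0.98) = 1.28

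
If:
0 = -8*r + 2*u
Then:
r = u/4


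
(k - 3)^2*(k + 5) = k^3 - k^2 - 21*k + 45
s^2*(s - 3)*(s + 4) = s^4 + s^3 - 12*s^2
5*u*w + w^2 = w*(5*u + w)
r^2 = r^2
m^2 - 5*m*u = m*(m - 5*u)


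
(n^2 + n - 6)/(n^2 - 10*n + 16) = (n + 3)/(n - 8)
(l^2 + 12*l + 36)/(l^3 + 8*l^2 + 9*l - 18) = (l + 6)/(l^2 + 2*l - 3)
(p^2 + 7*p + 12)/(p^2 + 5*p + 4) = (p + 3)/(p + 1)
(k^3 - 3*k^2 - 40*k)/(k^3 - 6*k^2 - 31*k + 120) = k/(k - 3)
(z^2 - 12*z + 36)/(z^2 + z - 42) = (z - 6)/(z + 7)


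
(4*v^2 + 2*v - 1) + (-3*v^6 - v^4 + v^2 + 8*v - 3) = -3*v^6 - v^4 + 5*v^2 + 10*v - 4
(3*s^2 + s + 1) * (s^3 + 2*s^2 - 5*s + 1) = 3*s^5 + 7*s^4 - 12*s^3 - 4*s + 1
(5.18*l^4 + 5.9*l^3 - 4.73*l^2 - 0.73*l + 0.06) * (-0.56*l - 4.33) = -2.9008*l^5 - 25.7334*l^4 - 22.8982*l^3 + 20.8897*l^2 + 3.1273*l - 0.2598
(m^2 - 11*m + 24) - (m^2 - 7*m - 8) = 32 - 4*m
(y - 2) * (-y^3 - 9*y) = -y^4 + 2*y^3 - 9*y^2 + 18*y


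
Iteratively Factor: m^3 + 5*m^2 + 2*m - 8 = (m + 2)*(m^2 + 3*m - 4) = (m - 1)*(m + 2)*(m + 4)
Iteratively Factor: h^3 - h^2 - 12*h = (h + 3)*(h^2 - 4*h) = (h - 4)*(h + 3)*(h)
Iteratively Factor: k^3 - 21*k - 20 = (k + 4)*(k^2 - 4*k - 5) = (k + 1)*(k + 4)*(k - 5)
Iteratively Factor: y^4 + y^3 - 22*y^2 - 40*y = (y - 5)*(y^3 + 6*y^2 + 8*y) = y*(y - 5)*(y^2 + 6*y + 8) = y*(y - 5)*(y + 4)*(y + 2)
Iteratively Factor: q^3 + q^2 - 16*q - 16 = (q + 1)*(q^2 - 16) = (q - 4)*(q + 1)*(q + 4)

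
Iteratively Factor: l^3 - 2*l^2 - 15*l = (l - 5)*(l^2 + 3*l) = (l - 5)*(l + 3)*(l)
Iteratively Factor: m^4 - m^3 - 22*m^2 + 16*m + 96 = (m - 3)*(m^3 + 2*m^2 - 16*m - 32) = (m - 3)*(m + 4)*(m^2 - 2*m - 8) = (m - 4)*(m - 3)*(m + 4)*(m + 2)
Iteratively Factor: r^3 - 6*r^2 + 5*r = (r - 1)*(r^2 - 5*r) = r*(r - 1)*(r - 5)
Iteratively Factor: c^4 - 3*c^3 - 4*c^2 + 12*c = (c + 2)*(c^3 - 5*c^2 + 6*c) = (c - 3)*(c + 2)*(c^2 - 2*c) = (c - 3)*(c - 2)*(c + 2)*(c)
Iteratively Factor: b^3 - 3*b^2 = (b - 3)*(b^2) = b*(b - 3)*(b)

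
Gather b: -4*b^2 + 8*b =-4*b^2 + 8*b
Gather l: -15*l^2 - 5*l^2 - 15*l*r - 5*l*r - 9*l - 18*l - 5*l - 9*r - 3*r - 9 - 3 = -20*l^2 + l*(-20*r - 32) - 12*r - 12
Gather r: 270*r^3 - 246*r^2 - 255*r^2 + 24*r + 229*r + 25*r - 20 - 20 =270*r^3 - 501*r^2 + 278*r - 40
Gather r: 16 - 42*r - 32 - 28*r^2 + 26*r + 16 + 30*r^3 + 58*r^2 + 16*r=30*r^3 + 30*r^2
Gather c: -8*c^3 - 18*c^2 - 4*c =-8*c^3 - 18*c^2 - 4*c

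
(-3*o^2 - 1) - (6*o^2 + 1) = -9*o^2 - 2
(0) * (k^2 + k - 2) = 0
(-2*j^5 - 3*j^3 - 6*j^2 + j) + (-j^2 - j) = -2*j^5 - 3*j^3 - 7*j^2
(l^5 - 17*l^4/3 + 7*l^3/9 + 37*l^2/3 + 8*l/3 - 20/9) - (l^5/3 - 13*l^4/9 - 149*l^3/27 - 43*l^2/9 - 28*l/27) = 2*l^5/3 - 38*l^4/9 + 170*l^3/27 + 154*l^2/9 + 100*l/27 - 20/9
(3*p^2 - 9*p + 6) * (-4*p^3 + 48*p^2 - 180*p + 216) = -12*p^5 + 180*p^4 - 996*p^3 + 2556*p^2 - 3024*p + 1296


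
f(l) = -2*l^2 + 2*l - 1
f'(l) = 2 - 4*l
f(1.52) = -2.58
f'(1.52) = -4.08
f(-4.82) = -57.10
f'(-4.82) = 21.28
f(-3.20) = -27.88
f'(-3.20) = 14.80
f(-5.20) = -65.48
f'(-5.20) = 22.80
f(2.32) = -7.12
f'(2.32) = -7.28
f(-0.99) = -4.94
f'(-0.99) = 5.96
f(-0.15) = -1.34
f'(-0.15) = 2.60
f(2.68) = -10.00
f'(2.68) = -8.72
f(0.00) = -1.00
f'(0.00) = 2.00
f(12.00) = -265.00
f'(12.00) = -46.00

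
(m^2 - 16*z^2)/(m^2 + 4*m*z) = (m - 4*z)/m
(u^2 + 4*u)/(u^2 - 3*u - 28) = u/(u - 7)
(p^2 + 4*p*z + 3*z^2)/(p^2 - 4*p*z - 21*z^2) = (-p - z)/(-p + 7*z)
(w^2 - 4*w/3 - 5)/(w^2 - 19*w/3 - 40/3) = (w - 3)/(w - 8)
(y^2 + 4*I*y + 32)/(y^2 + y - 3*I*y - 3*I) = (y^2 + 4*I*y + 32)/(y^2 + y - 3*I*y - 3*I)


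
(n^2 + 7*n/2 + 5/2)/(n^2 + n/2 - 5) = (n + 1)/(n - 2)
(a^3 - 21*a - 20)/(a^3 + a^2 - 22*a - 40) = (a + 1)/(a + 2)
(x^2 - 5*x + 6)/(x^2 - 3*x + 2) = (x - 3)/(x - 1)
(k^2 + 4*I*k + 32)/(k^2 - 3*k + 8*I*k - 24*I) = (k - 4*I)/(k - 3)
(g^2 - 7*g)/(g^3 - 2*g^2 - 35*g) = 1/(g + 5)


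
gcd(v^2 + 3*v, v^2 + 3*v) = v^2 + 3*v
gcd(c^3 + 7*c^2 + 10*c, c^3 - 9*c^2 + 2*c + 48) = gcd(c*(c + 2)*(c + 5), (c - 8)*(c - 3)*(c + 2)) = c + 2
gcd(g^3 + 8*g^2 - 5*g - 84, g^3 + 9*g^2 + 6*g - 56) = g^2 + 11*g + 28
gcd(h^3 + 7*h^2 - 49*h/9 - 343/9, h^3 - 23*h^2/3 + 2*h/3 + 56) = h + 7/3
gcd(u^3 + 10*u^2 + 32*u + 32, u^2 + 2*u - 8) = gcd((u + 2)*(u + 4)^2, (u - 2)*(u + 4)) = u + 4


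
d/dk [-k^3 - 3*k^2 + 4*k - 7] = -3*k^2 - 6*k + 4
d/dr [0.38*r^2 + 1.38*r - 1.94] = 0.76*r + 1.38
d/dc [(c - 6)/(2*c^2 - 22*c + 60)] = -1/(2*c^2 - 20*c + 50)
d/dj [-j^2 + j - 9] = 1 - 2*j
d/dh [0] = 0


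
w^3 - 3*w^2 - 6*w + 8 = (w - 4)*(w - 1)*(w + 2)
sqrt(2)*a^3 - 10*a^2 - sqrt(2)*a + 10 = (a - 1)*(a - 5*sqrt(2))*(sqrt(2)*a + sqrt(2))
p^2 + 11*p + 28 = (p + 4)*(p + 7)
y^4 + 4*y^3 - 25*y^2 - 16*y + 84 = (y - 3)*(y - 2)*(y + 2)*(y + 7)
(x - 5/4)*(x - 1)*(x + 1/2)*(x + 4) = x^4 + 9*x^3/4 - 55*x^2/8 + 9*x/8 + 5/2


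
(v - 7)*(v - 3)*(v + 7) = v^3 - 3*v^2 - 49*v + 147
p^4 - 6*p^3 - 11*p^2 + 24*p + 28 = (p - 7)*(p - 2)*(p + 1)*(p + 2)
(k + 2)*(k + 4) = k^2 + 6*k + 8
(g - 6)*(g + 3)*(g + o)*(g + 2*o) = g^4 + 3*g^3*o - 3*g^3 + 2*g^2*o^2 - 9*g^2*o - 18*g^2 - 6*g*o^2 - 54*g*o - 36*o^2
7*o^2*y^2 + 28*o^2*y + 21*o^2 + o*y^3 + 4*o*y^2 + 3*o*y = (7*o + y)*(y + 3)*(o*y + o)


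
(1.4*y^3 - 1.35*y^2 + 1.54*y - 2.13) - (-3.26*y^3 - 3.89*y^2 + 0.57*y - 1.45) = 4.66*y^3 + 2.54*y^2 + 0.97*y - 0.68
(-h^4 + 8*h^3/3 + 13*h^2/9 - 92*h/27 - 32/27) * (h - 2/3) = -h^5 + 10*h^4/3 - h^3/3 - 118*h^2/27 + 88*h/81 + 64/81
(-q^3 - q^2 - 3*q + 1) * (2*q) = -2*q^4 - 2*q^3 - 6*q^2 + 2*q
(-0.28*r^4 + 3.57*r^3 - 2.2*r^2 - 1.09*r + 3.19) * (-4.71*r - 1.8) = 1.3188*r^5 - 16.3107*r^4 + 3.936*r^3 + 9.0939*r^2 - 13.0629*r - 5.742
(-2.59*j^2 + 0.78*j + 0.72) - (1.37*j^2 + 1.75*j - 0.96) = -3.96*j^2 - 0.97*j + 1.68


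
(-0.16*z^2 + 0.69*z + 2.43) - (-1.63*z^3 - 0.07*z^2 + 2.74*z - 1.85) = 1.63*z^3 - 0.09*z^2 - 2.05*z + 4.28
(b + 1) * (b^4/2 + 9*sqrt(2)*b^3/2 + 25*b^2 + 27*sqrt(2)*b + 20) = b^5/2 + b^4/2 + 9*sqrt(2)*b^4/2 + 9*sqrt(2)*b^3/2 + 25*b^3 + 25*b^2 + 27*sqrt(2)*b^2 + 20*b + 27*sqrt(2)*b + 20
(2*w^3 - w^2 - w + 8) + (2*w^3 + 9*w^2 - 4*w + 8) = 4*w^3 + 8*w^2 - 5*w + 16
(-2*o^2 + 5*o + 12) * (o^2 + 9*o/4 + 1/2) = -2*o^4 + o^3/2 + 89*o^2/4 + 59*o/2 + 6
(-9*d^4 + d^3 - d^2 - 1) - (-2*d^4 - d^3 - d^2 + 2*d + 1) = -7*d^4 + 2*d^3 - 2*d - 2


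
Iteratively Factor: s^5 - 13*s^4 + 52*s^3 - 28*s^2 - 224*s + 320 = (s - 5)*(s^4 - 8*s^3 + 12*s^2 + 32*s - 64) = (s - 5)*(s - 2)*(s^3 - 6*s^2 + 32) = (s - 5)*(s - 4)*(s - 2)*(s^2 - 2*s - 8) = (s - 5)*(s - 4)*(s - 2)*(s + 2)*(s - 4)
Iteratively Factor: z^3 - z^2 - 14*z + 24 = (z - 3)*(z^2 + 2*z - 8) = (z - 3)*(z - 2)*(z + 4)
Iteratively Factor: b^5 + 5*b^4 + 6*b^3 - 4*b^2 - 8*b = (b + 2)*(b^4 + 3*b^3 - 4*b) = (b - 1)*(b + 2)*(b^3 + 4*b^2 + 4*b) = (b - 1)*(b + 2)^2*(b^2 + 2*b) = b*(b - 1)*(b + 2)^2*(b + 2)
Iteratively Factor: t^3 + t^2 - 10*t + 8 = (t - 1)*(t^2 + 2*t - 8) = (t - 2)*(t - 1)*(t + 4)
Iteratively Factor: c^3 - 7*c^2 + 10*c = (c)*(c^2 - 7*c + 10) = c*(c - 2)*(c - 5)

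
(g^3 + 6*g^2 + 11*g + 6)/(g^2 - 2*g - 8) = (g^2 + 4*g + 3)/(g - 4)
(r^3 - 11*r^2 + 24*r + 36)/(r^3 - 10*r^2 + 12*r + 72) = (r + 1)/(r + 2)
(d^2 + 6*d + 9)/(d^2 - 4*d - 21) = (d + 3)/(d - 7)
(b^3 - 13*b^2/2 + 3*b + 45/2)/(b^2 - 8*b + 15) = b + 3/2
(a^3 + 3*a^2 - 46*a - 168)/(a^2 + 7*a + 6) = (a^2 - 3*a - 28)/(a + 1)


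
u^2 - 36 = (u - 6)*(u + 6)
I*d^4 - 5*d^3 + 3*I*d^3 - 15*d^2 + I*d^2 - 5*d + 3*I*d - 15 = (d + 3)*(d + I)*(d + 5*I)*(I*d + 1)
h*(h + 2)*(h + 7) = h^3 + 9*h^2 + 14*h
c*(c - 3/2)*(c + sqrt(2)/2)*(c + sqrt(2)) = c^4 - 3*c^3/2 + 3*sqrt(2)*c^3/2 - 9*sqrt(2)*c^2/4 + c^2 - 3*c/2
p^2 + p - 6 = (p - 2)*(p + 3)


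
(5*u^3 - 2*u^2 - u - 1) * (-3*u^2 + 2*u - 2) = -15*u^5 + 16*u^4 - 11*u^3 + 5*u^2 + 2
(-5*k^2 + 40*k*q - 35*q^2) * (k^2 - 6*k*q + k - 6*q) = -5*k^4 + 70*k^3*q - 5*k^3 - 275*k^2*q^2 + 70*k^2*q + 210*k*q^3 - 275*k*q^2 + 210*q^3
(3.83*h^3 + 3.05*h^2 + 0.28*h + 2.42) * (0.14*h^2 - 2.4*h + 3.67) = 0.5362*h^5 - 8.765*h^4 + 6.7753*h^3 + 10.8603*h^2 - 4.7804*h + 8.8814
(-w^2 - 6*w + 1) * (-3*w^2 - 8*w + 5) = 3*w^4 + 26*w^3 + 40*w^2 - 38*w + 5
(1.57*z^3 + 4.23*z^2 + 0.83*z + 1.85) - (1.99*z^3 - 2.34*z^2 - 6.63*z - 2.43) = -0.42*z^3 + 6.57*z^2 + 7.46*z + 4.28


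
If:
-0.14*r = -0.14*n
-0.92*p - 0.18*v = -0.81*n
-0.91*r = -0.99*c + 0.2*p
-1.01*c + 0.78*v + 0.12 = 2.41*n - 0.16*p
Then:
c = 0.21665351069405*v + 0.0389815586641508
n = 0.233514829403664*v + 0.0355328298952247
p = 0.00994240414887793*v + 0.0312843393642739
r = 0.233514829403664*v + 0.0355328298952247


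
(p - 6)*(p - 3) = p^2 - 9*p + 18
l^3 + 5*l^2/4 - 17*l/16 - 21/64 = (l - 3/4)*(l + 1/4)*(l + 7/4)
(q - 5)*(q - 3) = q^2 - 8*q + 15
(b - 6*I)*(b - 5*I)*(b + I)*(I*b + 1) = I*b^4 + 11*b^3 - 29*I*b^2 + 11*b - 30*I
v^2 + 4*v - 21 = (v - 3)*(v + 7)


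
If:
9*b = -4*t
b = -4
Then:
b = -4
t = 9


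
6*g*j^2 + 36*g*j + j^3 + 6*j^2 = j*(6*g + j)*(j + 6)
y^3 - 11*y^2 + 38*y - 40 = (y - 5)*(y - 4)*(y - 2)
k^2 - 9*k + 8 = (k - 8)*(k - 1)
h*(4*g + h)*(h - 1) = 4*g*h^2 - 4*g*h + h^3 - h^2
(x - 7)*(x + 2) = x^2 - 5*x - 14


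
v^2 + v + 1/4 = (v + 1/2)^2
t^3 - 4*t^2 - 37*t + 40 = (t - 8)*(t - 1)*(t + 5)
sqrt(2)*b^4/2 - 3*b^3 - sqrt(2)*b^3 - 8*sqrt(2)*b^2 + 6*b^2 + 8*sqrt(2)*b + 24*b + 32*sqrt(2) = (b - 4)*(b - 4*sqrt(2))*(b + sqrt(2))*(sqrt(2)*b/2 + sqrt(2))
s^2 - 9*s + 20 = (s - 5)*(s - 4)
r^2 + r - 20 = (r - 4)*(r + 5)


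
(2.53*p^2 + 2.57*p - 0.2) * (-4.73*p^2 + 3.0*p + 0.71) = -11.9669*p^4 - 4.5661*p^3 + 10.4523*p^2 + 1.2247*p - 0.142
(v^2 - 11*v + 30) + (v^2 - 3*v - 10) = 2*v^2 - 14*v + 20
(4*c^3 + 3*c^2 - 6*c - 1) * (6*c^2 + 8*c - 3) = 24*c^5 + 50*c^4 - 24*c^3 - 63*c^2 + 10*c + 3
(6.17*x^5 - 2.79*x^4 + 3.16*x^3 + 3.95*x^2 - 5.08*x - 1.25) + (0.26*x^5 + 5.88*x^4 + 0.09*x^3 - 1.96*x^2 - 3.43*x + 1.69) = 6.43*x^5 + 3.09*x^4 + 3.25*x^3 + 1.99*x^2 - 8.51*x + 0.44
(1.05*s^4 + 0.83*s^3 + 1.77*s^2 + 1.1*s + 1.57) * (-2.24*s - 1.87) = -2.352*s^5 - 3.8227*s^4 - 5.5169*s^3 - 5.7739*s^2 - 5.5738*s - 2.9359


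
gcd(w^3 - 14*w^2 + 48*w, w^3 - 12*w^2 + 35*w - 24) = w - 8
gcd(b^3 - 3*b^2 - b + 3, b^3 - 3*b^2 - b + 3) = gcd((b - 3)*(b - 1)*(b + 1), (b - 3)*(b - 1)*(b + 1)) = b^3 - 3*b^2 - b + 3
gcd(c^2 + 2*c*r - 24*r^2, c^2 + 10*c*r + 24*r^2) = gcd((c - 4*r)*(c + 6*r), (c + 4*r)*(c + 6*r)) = c + 6*r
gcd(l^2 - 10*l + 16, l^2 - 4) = l - 2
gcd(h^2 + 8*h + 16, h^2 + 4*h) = h + 4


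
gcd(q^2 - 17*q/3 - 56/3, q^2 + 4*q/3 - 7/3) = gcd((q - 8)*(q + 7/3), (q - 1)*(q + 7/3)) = q + 7/3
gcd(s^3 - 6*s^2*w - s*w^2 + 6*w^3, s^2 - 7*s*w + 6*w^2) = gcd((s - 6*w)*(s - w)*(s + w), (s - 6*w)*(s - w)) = s^2 - 7*s*w + 6*w^2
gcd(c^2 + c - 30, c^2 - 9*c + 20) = c - 5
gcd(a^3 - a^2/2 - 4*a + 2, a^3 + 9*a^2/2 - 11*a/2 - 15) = a - 2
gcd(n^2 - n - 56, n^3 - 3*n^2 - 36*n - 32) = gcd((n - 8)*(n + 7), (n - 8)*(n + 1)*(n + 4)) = n - 8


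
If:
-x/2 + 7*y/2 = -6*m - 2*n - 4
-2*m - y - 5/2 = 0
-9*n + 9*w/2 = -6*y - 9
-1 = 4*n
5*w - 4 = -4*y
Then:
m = 59/32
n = -1/4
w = 23/4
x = -227/16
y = -99/16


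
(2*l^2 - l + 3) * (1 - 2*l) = -4*l^3 + 4*l^2 - 7*l + 3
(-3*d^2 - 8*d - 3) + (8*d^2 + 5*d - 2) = 5*d^2 - 3*d - 5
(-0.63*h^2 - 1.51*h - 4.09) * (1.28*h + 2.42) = -0.8064*h^3 - 3.4574*h^2 - 8.8894*h - 9.8978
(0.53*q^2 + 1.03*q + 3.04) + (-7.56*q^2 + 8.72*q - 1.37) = -7.03*q^2 + 9.75*q + 1.67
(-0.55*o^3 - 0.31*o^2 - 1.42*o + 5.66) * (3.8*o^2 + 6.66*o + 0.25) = -2.09*o^5 - 4.841*o^4 - 7.5981*o^3 + 11.9733*o^2 + 37.3406*o + 1.415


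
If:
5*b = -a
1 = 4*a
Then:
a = 1/4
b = -1/20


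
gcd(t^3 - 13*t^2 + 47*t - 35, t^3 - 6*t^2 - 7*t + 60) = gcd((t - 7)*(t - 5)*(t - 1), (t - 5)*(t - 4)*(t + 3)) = t - 5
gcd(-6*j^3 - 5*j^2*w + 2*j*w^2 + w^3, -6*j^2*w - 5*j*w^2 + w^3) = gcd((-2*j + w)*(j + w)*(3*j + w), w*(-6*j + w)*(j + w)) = j + w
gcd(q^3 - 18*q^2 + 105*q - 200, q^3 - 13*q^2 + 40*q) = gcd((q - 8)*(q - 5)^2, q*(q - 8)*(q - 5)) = q^2 - 13*q + 40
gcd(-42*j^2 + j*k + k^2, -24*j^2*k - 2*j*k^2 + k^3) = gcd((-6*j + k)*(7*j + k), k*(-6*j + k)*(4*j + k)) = 6*j - k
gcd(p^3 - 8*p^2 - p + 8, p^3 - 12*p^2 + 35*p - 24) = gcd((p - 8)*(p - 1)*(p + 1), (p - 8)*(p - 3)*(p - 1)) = p^2 - 9*p + 8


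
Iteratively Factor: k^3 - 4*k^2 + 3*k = (k - 1)*(k^2 - 3*k) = (k - 3)*(k - 1)*(k)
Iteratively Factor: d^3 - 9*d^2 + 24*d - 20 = (d - 2)*(d^2 - 7*d + 10) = (d - 2)^2*(d - 5)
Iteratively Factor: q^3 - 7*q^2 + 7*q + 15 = (q - 3)*(q^2 - 4*q - 5) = (q - 3)*(q + 1)*(q - 5)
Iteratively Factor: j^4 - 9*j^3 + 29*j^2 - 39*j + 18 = (j - 3)*(j^3 - 6*j^2 + 11*j - 6) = (j - 3)*(j - 2)*(j^2 - 4*j + 3) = (j - 3)^2*(j - 2)*(j - 1)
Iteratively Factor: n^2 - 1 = (n + 1)*(n - 1)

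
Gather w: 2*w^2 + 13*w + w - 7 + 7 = 2*w^2 + 14*w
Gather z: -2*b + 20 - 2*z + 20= -2*b - 2*z + 40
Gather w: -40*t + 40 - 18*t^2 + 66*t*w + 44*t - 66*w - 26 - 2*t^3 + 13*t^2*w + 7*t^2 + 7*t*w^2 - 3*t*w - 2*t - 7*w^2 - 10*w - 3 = -2*t^3 - 11*t^2 + 2*t + w^2*(7*t - 7) + w*(13*t^2 + 63*t - 76) + 11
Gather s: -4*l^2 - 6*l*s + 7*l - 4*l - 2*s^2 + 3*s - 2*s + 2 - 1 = -4*l^2 + 3*l - 2*s^2 + s*(1 - 6*l) + 1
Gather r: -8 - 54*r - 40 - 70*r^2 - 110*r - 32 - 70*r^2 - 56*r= -140*r^2 - 220*r - 80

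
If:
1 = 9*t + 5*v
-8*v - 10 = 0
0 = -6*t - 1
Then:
No Solution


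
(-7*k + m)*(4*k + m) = -28*k^2 - 3*k*m + m^2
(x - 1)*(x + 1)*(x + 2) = x^3 + 2*x^2 - x - 2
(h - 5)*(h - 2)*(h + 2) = h^3 - 5*h^2 - 4*h + 20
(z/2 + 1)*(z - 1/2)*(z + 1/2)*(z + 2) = z^4/2 + 2*z^3 + 15*z^2/8 - z/2 - 1/2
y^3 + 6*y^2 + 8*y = y*(y + 2)*(y + 4)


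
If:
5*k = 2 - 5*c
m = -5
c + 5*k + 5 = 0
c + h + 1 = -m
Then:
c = 7/4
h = 9/4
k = -27/20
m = -5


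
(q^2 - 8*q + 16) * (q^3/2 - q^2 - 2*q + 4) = q^5/2 - 5*q^4 + 14*q^3 + 4*q^2 - 64*q + 64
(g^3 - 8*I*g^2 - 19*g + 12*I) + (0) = g^3 - 8*I*g^2 - 19*g + 12*I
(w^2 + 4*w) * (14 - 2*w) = -2*w^3 + 6*w^2 + 56*w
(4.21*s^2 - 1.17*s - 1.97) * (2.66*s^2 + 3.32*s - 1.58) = 11.1986*s^4 + 10.865*s^3 - 15.7764*s^2 - 4.6918*s + 3.1126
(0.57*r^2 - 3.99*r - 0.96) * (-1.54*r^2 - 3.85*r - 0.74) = -0.8778*r^4 + 3.9501*r^3 + 16.4181*r^2 + 6.6486*r + 0.7104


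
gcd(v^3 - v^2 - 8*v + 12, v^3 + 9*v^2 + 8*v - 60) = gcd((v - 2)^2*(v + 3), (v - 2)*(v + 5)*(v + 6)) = v - 2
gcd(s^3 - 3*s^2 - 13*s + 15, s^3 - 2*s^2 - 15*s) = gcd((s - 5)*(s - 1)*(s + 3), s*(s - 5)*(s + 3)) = s^2 - 2*s - 15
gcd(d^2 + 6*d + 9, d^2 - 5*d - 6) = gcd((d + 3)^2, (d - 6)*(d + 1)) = 1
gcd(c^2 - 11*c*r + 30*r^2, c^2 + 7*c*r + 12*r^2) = 1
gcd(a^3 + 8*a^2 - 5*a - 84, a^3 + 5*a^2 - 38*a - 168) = a^2 + 11*a + 28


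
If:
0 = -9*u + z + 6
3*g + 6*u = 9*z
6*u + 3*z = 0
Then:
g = -48/11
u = 6/11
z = -12/11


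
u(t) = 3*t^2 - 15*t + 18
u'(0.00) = -15.00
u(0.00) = 18.00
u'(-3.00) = -33.00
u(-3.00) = 90.00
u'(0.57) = -11.58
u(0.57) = 10.42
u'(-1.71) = -25.26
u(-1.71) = 52.42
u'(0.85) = -9.90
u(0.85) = 7.42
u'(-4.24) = -40.44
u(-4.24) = 135.53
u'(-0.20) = -16.20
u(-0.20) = 21.12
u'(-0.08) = -15.48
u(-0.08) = 19.22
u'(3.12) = 3.72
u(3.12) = 0.40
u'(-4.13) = -39.78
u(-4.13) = 131.12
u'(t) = 6*t - 15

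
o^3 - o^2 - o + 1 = (o - 1)^2*(o + 1)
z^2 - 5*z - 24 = (z - 8)*(z + 3)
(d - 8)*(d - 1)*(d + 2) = d^3 - 7*d^2 - 10*d + 16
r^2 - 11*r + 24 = (r - 8)*(r - 3)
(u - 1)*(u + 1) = u^2 - 1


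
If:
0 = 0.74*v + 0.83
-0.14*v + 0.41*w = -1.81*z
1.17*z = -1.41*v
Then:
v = -1.12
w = -6.35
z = 1.35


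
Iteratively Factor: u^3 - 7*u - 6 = (u - 3)*(u^2 + 3*u + 2) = (u - 3)*(u + 1)*(u + 2)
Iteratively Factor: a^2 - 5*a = (a - 5)*(a)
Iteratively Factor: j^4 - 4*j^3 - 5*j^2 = (j + 1)*(j^3 - 5*j^2) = j*(j + 1)*(j^2 - 5*j) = j^2*(j + 1)*(j - 5)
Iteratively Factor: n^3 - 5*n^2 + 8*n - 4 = (n - 1)*(n^2 - 4*n + 4) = (n - 2)*(n - 1)*(n - 2)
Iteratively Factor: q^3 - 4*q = (q - 2)*(q^2 + 2*q) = q*(q - 2)*(q + 2)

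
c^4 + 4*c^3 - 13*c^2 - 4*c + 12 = (c - 2)*(c - 1)*(c + 1)*(c + 6)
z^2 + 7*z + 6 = (z + 1)*(z + 6)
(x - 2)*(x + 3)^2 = x^3 + 4*x^2 - 3*x - 18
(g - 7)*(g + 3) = g^2 - 4*g - 21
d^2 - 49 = (d - 7)*(d + 7)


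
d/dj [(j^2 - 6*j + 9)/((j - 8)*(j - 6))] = 2*(-4*j^2 + 39*j - 81)/(j^4 - 28*j^3 + 292*j^2 - 1344*j + 2304)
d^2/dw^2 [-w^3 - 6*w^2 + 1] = -6*w - 12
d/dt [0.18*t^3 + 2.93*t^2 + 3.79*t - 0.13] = 0.54*t^2 + 5.86*t + 3.79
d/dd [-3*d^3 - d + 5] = -9*d^2 - 1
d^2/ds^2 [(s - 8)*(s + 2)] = 2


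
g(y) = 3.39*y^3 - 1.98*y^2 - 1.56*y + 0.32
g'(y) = 10.17*y^2 - 3.96*y - 1.56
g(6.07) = 676.07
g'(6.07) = 349.12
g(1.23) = 1.71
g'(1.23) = 8.96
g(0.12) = 0.11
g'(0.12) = -1.89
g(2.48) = 35.98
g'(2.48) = 51.17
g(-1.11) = -5.02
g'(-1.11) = 15.37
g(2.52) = 38.07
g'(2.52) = 53.04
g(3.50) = 115.95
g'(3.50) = 109.16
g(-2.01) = -32.07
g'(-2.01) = 47.49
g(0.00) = 0.32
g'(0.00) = -1.56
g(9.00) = 2297.21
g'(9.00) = 786.57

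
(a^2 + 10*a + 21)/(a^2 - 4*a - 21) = (a + 7)/(a - 7)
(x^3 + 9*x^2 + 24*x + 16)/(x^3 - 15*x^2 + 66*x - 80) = (x^3 + 9*x^2 + 24*x + 16)/(x^3 - 15*x^2 + 66*x - 80)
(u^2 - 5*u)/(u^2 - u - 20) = u/(u + 4)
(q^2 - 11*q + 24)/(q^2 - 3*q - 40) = (q - 3)/(q + 5)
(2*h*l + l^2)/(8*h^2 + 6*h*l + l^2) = l/(4*h + l)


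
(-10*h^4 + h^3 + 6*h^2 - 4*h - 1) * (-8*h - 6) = 80*h^5 + 52*h^4 - 54*h^3 - 4*h^2 + 32*h + 6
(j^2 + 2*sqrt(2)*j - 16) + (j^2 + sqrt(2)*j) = 2*j^2 + 3*sqrt(2)*j - 16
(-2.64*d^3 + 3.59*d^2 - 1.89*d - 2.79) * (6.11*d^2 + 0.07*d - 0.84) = -16.1304*d^5 + 21.7501*d^4 - 9.079*d^3 - 20.1948*d^2 + 1.3923*d + 2.3436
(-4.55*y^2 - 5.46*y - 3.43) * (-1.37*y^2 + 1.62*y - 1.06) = 6.2335*y^4 + 0.1092*y^3 + 0.676900000000001*y^2 + 0.231*y + 3.6358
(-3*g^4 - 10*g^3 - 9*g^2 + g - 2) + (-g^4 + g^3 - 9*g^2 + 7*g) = -4*g^4 - 9*g^3 - 18*g^2 + 8*g - 2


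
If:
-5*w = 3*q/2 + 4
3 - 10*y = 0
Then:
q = -10*w/3 - 8/3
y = 3/10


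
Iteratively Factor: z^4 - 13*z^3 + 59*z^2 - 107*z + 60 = (z - 5)*(z^3 - 8*z^2 + 19*z - 12) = (z - 5)*(z - 1)*(z^2 - 7*z + 12) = (z - 5)*(z - 3)*(z - 1)*(z - 4)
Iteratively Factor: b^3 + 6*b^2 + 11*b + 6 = (b + 2)*(b^2 + 4*b + 3) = (b + 1)*(b + 2)*(b + 3)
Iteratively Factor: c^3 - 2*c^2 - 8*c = (c + 2)*(c^2 - 4*c) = (c - 4)*(c + 2)*(c)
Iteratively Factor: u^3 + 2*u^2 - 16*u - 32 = (u + 2)*(u^2 - 16) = (u + 2)*(u + 4)*(u - 4)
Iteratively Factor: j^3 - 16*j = (j - 4)*(j^2 + 4*j) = j*(j - 4)*(j + 4)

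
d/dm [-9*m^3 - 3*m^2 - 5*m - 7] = -27*m^2 - 6*m - 5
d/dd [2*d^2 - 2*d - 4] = 4*d - 2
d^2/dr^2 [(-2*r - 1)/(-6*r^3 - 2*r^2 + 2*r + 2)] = ((2*r + 1)*(9*r^2 + 2*r - 1)^2 + (-18*r^2 - 4*r - (2*r + 1)*(9*r + 1) + 2)*(3*r^3 + r^2 - r - 1))/(3*r^3 + r^2 - r - 1)^3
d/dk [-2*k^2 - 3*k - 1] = -4*k - 3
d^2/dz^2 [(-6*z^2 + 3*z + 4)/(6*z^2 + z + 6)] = 4*(72*z^3 + 540*z^2 - 126*z - 187)/(216*z^6 + 108*z^5 + 666*z^4 + 217*z^3 + 666*z^2 + 108*z + 216)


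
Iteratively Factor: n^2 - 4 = (n + 2)*(n - 2)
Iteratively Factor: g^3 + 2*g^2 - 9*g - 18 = (g + 2)*(g^2 - 9) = (g + 2)*(g + 3)*(g - 3)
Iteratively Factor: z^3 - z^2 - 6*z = (z - 3)*(z^2 + 2*z) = (z - 3)*(z + 2)*(z)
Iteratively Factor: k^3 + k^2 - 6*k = (k)*(k^2 + k - 6) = k*(k - 2)*(k + 3)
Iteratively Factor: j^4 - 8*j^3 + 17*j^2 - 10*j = (j - 1)*(j^3 - 7*j^2 + 10*j) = (j - 5)*(j - 1)*(j^2 - 2*j) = j*(j - 5)*(j - 1)*(j - 2)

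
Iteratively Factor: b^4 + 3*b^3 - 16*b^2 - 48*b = (b)*(b^3 + 3*b^2 - 16*b - 48) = b*(b + 4)*(b^2 - b - 12) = b*(b - 4)*(b + 4)*(b + 3)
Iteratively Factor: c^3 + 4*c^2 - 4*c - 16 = (c + 2)*(c^2 + 2*c - 8) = (c - 2)*(c + 2)*(c + 4)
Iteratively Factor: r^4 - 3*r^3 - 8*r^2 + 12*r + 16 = (r - 4)*(r^3 + r^2 - 4*r - 4) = (r - 4)*(r + 2)*(r^2 - r - 2) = (r - 4)*(r + 1)*(r + 2)*(r - 2)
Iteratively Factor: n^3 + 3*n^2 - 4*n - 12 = (n + 3)*(n^2 - 4) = (n + 2)*(n + 3)*(n - 2)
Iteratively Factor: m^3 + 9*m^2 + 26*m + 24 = (m + 4)*(m^2 + 5*m + 6) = (m + 2)*(m + 4)*(m + 3)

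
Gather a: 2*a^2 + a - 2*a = 2*a^2 - a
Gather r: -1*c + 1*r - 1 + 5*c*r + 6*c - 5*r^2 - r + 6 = 5*c*r + 5*c - 5*r^2 + 5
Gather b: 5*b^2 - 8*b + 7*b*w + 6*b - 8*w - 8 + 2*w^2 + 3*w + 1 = 5*b^2 + b*(7*w - 2) + 2*w^2 - 5*w - 7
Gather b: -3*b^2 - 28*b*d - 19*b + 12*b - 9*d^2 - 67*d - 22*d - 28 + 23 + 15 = -3*b^2 + b*(-28*d - 7) - 9*d^2 - 89*d + 10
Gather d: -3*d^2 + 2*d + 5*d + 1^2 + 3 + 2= -3*d^2 + 7*d + 6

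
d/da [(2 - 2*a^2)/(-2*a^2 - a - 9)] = 2*(a^2 + 22*a + 1)/(4*a^4 + 4*a^3 + 37*a^2 + 18*a + 81)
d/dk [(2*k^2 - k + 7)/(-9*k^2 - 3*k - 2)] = (-15*k^2 + 118*k + 23)/(81*k^4 + 54*k^3 + 45*k^2 + 12*k + 4)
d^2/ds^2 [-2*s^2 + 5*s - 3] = -4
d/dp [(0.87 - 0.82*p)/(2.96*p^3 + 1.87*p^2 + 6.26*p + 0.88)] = (4.8544*p^3 - 6.1922*p^2 - 3.2538*p - 6.1678)/(8.7616*p^6 + 11.0704*p^5 + 40.5561*p^4 + 28.622*p^3 + 42.4788*p^2 + 11.0176*p + 0.7744)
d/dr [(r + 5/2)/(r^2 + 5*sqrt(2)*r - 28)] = (r^2 + 5*sqrt(2)*r - (2*r + 5)*(2*r + 5*sqrt(2))/2 - 28)/(r^2 + 5*sqrt(2)*r - 28)^2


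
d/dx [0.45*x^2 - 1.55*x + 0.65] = 0.9*x - 1.55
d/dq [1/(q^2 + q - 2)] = (-2*q - 1)/(q^2 + q - 2)^2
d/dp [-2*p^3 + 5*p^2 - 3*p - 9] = -6*p^2 + 10*p - 3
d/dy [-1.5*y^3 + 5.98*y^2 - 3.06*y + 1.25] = -4.5*y^2 + 11.96*y - 3.06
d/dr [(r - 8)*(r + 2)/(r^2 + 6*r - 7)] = 6*(2*r^2 + 3*r + 23)/(r^4 + 12*r^3 + 22*r^2 - 84*r + 49)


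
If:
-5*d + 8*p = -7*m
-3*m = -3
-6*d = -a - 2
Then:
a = 48*p/5 + 32/5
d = 8*p/5 + 7/5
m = 1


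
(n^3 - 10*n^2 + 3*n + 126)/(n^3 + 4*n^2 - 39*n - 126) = (n - 7)/(n + 7)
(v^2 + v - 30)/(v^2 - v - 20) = (v + 6)/(v + 4)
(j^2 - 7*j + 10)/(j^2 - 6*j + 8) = (j - 5)/(j - 4)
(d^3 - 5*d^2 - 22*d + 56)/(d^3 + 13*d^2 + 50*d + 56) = (d^2 - 9*d + 14)/(d^2 + 9*d + 14)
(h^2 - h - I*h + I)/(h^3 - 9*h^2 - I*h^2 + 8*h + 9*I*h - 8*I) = 1/(h - 8)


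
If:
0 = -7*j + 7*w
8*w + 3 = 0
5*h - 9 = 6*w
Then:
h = 27/20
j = -3/8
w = -3/8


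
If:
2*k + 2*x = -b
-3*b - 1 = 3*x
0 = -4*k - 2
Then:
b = -5/3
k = -1/2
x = 4/3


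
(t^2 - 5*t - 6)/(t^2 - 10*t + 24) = (t + 1)/(t - 4)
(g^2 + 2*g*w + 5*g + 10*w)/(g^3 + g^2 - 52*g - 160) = (g + 2*w)/(g^2 - 4*g - 32)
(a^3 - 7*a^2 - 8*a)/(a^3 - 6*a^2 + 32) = a*(a^2 - 7*a - 8)/(a^3 - 6*a^2 + 32)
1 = 1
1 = 1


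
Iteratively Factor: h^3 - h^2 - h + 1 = (h - 1)*(h^2 - 1) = (h - 1)^2*(h + 1)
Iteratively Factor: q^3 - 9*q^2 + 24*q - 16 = (q - 4)*(q^2 - 5*q + 4) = (q - 4)^2*(q - 1)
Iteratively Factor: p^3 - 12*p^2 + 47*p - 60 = (p - 3)*(p^2 - 9*p + 20) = (p - 5)*(p - 3)*(p - 4)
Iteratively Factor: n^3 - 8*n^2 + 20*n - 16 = (n - 4)*(n^2 - 4*n + 4) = (n - 4)*(n - 2)*(n - 2)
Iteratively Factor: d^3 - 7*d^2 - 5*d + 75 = (d - 5)*(d^2 - 2*d - 15) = (d - 5)^2*(d + 3)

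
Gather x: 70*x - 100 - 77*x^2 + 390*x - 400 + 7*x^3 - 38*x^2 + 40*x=7*x^3 - 115*x^2 + 500*x - 500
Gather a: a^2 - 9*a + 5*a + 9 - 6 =a^2 - 4*a + 3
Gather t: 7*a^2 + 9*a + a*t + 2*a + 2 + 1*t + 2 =7*a^2 + 11*a + t*(a + 1) + 4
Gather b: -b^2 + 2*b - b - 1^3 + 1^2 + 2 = -b^2 + b + 2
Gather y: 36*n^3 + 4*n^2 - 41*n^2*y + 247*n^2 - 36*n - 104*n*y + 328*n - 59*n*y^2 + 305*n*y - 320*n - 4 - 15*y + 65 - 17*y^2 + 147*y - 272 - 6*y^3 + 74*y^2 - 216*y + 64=36*n^3 + 251*n^2 - 28*n - 6*y^3 + y^2*(57 - 59*n) + y*(-41*n^2 + 201*n - 84) - 147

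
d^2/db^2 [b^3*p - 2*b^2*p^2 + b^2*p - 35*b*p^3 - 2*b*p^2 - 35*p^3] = 2*p*(3*b - 2*p + 1)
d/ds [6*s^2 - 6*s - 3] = 12*s - 6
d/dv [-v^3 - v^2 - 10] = v*(-3*v - 2)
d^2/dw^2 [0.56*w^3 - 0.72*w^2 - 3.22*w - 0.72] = 3.36*w - 1.44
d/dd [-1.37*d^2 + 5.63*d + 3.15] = 5.63 - 2.74*d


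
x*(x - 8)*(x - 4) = x^3 - 12*x^2 + 32*x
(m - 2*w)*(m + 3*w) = m^2 + m*w - 6*w^2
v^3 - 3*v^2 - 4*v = v*(v - 4)*(v + 1)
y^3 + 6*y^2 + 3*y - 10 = (y - 1)*(y + 2)*(y + 5)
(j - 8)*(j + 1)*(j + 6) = j^3 - j^2 - 50*j - 48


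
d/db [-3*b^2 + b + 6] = 1 - 6*b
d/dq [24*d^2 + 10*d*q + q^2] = 10*d + 2*q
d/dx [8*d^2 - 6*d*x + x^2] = -6*d + 2*x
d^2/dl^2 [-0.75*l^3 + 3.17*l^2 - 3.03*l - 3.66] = 6.34 - 4.5*l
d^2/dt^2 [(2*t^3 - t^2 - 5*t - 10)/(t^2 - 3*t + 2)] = 4*(3*t^3 - 30*t^2 + 72*t - 52)/(t^6 - 9*t^5 + 33*t^4 - 63*t^3 + 66*t^2 - 36*t + 8)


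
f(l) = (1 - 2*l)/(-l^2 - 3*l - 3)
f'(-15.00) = -0.01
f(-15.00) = -0.17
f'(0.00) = 1.00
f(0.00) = -0.33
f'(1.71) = 0.05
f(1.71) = 0.22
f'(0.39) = 0.51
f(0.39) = -0.05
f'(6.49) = -0.01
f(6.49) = 0.19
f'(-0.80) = 3.98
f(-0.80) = -2.10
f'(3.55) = -0.01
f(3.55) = 0.23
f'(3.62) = -0.01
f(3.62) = 0.23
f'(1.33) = 0.11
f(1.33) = 0.19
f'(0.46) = 0.45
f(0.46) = -0.02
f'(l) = (1 - 2*l)*(2*l + 3)/(-l^2 - 3*l - 3)^2 - 2/(-l^2 - 3*l - 3)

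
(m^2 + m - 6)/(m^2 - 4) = (m + 3)/(m + 2)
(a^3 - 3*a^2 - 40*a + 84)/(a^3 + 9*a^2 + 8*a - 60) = (a - 7)/(a + 5)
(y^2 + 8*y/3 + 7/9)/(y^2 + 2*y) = (9*y^2 + 24*y + 7)/(9*y*(y + 2))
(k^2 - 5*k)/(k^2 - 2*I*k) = (k - 5)/(k - 2*I)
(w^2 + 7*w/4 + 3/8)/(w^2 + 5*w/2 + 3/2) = (w + 1/4)/(w + 1)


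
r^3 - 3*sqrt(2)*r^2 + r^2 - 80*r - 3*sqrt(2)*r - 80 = (r + 1)*(r - 8*sqrt(2))*(r + 5*sqrt(2))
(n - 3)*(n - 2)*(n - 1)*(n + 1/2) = n^4 - 11*n^3/2 + 8*n^2 - n/2 - 3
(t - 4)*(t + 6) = t^2 + 2*t - 24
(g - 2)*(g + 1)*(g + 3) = g^3 + 2*g^2 - 5*g - 6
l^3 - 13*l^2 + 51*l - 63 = (l - 7)*(l - 3)^2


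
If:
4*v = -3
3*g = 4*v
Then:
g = -1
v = -3/4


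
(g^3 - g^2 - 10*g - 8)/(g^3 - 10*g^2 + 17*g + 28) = (g + 2)/(g - 7)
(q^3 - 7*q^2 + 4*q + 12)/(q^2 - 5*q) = (q^3 - 7*q^2 + 4*q + 12)/(q*(q - 5))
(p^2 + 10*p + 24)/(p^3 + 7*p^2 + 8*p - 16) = (p + 6)/(p^2 + 3*p - 4)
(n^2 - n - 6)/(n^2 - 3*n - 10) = (n - 3)/(n - 5)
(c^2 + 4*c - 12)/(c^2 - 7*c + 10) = (c + 6)/(c - 5)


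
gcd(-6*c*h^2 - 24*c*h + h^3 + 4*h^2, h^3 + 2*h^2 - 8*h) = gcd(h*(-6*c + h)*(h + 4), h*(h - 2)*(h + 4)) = h^2 + 4*h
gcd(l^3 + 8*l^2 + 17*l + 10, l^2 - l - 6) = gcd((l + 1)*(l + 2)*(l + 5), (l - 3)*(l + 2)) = l + 2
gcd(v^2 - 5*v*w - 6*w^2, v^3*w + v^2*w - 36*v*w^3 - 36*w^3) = v - 6*w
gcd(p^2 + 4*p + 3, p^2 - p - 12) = p + 3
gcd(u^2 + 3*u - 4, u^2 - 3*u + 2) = u - 1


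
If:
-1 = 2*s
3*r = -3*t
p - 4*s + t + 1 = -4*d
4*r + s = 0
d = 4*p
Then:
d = -23/34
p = -23/136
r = 1/8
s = -1/2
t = -1/8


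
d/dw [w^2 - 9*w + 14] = 2*w - 9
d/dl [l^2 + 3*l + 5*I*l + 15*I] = 2*l + 3 + 5*I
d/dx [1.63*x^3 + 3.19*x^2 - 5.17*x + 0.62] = 4.89*x^2 + 6.38*x - 5.17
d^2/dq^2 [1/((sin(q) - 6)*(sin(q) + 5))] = (-4*sin(q)^4 + 3*sin(q)^3 - 115*sin(q)^2 + 24*sin(q) + 62)/((sin(q) - 6)^3*(sin(q) + 5)^3)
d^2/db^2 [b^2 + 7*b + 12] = 2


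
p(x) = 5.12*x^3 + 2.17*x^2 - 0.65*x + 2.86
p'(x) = 15.36*x^2 + 4.34*x - 0.65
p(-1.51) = -8.84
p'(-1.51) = 27.82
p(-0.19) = 3.03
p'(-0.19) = -0.92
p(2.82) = 133.10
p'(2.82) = 133.74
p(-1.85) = -20.93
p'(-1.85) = 43.89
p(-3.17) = -136.37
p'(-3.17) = 139.94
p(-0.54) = 3.04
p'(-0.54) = 1.49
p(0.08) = 2.82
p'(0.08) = -0.20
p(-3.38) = -167.86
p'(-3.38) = 160.16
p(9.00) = 3905.26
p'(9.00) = 1282.57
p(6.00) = 1183.00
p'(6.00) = 578.35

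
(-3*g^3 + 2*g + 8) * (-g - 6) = 3*g^4 + 18*g^3 - 2*g^2 - 20*g - 48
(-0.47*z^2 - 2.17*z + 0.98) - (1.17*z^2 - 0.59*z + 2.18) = -1.64*z^2 - 1.58*z - 1.2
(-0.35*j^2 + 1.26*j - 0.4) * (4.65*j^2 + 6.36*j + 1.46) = -1.6275*j^4 + 3.633*j^3 + 5.6426*j^2 - 0.704400000000001*j - 0.584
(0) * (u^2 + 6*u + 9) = 0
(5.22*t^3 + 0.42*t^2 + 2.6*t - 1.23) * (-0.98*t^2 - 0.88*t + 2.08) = -5.1156*t^5 - 5.0052*t^4 + 7.94*t^3 - 0.209*t^2 + 6.4904*t - 2.5584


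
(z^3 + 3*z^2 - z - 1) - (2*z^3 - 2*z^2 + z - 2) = -z^3 + 5*z^2 - 2*z + 1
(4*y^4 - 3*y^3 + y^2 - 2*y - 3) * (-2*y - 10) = -8*y^5 - 34*y^4 + 28*y^3 - 6*y^2 + 26*y + 30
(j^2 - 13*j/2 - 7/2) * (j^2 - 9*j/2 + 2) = j^4 - 11*j^3 + 111*j^2/4 + 11*j/4 - 7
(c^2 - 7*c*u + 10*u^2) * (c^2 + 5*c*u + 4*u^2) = c^4 - 2*c^3*u - 21*c^2*u^2 + 22*c*u^3 + 40*u^4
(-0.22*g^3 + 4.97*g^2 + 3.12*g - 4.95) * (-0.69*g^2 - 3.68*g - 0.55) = 0.1518*g^5 - 2.6197*g^4 - 20.3214*g^3 - 10.7996*g^2 + 16.5*g + 2.7225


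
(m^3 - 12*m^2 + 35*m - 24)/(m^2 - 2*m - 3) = (m^2 - 9*m + 8)/(m + 1)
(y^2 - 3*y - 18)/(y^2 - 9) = (y - 6)/(y - 3)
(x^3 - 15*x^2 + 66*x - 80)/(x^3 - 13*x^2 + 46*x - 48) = (x - 5)/(x - 3)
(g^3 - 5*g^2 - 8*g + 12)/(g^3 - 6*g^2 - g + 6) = (g + 2)/(g + 1)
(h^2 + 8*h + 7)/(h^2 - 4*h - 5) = (h + 7)/(h - 5)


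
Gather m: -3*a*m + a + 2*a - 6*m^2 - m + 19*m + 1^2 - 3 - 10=3*a - 6*m^2 + m*(18 - 3*a) - 12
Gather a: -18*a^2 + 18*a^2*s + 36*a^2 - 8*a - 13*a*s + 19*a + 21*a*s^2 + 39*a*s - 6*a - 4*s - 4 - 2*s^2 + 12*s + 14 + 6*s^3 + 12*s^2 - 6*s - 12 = a^2*(18*s + 18) + a*(21*s^2 + 26*s + 5) + 6*s^3 + 10*s^2 + 2*s - 2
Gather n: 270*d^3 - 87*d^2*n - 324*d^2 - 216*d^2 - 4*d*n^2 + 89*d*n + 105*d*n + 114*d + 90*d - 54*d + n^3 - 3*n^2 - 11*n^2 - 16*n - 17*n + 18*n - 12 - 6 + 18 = 270*d^3 - 540*d^2 + 150*d + n^3 + n^2*(-4*d - 14) + n*(-87*d^2 + 194*d - 15)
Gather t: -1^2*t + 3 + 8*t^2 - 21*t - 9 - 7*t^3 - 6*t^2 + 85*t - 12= -7*t^3 + 2*t^2 + 63*t - 18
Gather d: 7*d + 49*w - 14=7*d + 49*w - 14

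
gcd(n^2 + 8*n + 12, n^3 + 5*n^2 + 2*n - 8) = n + 2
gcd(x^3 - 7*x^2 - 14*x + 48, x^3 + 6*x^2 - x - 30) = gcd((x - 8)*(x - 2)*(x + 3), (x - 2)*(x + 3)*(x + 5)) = x^2 + x - 6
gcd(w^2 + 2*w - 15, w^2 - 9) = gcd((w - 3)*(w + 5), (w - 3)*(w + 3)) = w - 3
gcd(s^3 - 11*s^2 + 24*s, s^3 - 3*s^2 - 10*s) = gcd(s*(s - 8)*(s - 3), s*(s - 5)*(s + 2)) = s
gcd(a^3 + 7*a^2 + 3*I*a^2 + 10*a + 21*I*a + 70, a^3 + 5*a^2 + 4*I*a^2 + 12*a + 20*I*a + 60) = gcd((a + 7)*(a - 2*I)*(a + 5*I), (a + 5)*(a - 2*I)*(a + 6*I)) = a - 2*I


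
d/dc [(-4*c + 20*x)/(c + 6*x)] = -44*x/(c + 6*x)^2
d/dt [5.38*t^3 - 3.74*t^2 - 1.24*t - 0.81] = 16.14*t^2 - 7.48*t - 1.24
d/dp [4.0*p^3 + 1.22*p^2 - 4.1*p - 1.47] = 12.0*p^2 + 2.44*p - 4.1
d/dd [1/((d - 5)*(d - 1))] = 2*(3 - d)/(d^4 - 12*d^3 + 46*d^2 - 60*d + 25)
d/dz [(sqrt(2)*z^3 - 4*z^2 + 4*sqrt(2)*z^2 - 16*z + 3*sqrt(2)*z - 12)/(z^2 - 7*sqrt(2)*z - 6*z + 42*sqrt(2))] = (sqrt(2)*z^4 - 28*z^3 - 12*sqrt(2)*z^3 + sqrt(2)*z^2 + 236*z^2 - 336*sqrt(2)*z + 696*z - 756*sqrt(2) + 180)/(z^4 - 14*sqrt(2)*z^3 - 12*z^3 + 134*z^2 + 168*sqrt(2)*z^2 - 1176*z - 504*sqrt(2)*z + 3528)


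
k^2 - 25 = (k - 5)*(k + 5)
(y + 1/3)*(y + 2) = y^2 + 7*y/3 + 2/3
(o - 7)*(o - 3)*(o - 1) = o^3 - 11*o^2 + 31*o - 21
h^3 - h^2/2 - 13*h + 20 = (h - 5/2)*(h - 2)*(h + 4)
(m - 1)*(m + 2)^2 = m^3 + 3*m^2 - 4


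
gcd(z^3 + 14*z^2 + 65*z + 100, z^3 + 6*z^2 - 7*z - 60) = z^2 + 9*z + 20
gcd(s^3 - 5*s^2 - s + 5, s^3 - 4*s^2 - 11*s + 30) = s - 5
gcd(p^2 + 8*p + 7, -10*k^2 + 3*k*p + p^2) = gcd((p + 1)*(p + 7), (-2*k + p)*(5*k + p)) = 1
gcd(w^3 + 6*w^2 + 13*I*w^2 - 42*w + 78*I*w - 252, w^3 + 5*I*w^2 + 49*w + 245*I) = w + 7*I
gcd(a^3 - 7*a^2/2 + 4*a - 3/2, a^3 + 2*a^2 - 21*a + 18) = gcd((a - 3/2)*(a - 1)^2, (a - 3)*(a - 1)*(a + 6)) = a - 1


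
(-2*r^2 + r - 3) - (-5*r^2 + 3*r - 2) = 3*r^2 - 2*r - 1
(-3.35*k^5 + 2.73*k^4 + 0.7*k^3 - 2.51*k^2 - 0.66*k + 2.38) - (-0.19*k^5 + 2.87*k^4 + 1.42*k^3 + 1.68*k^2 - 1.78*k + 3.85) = -3.16*k^5 - 0.14*k^4 - 0.72*k^3 - 4.19*k^2 + 1.12*k - 1.47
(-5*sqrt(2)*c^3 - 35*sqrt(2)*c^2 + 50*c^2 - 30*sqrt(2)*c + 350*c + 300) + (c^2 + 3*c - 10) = -5*sqrt(2)*c^3 - 35*sqrt(2)*c^2 + 51*c^2 - 30*sqrt(2)*c + 353*c + 290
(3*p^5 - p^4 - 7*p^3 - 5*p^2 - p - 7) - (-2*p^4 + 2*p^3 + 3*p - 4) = 3*p^5 + p^4 - 9*p^3 - 5*p^2 - 4*p - 3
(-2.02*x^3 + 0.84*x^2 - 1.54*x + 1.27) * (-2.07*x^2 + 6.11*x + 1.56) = 4.1814*x^5 - 14.081*x^4 + 5.169*x^3 - 10.7279*x^2 + 5.3573*x + 1.9812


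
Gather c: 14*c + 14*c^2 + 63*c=14*c^2 + 77*c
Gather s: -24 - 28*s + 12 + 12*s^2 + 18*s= 12*s^2 - 10*s - 12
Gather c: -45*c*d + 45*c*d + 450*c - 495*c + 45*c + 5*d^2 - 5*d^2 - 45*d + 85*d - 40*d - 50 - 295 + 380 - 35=0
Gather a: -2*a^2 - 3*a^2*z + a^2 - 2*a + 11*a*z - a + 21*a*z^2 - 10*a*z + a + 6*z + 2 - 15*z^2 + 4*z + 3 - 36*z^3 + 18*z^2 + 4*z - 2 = a^2*(-3*z - 1) + a*(21*z^2 + z - 2) - 36*z^3 + 3*z^2 + 14*z + 3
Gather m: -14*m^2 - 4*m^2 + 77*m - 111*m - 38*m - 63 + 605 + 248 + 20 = -18*m^2 - 72*m + 810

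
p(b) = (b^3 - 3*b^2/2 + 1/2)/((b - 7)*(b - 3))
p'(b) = (3*b^2 - 3*b)/((b - 7)*(b - 3)) - (b^3 - 3*b^2/2 + 1/2)/((b - 7)*(b - 3)^2) - (b^3 - 3*b^2/2 + 1/2)/((b - 7)^2*(b - 3))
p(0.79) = 0.00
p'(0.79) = -0.03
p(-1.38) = -0.14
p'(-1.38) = 0.22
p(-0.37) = 0.01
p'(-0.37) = 0.07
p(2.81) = 13.62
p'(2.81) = 94.11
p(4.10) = -13.86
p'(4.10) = -4.13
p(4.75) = -18.75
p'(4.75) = -11.19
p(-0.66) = -0.02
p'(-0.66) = 0.11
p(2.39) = 1.99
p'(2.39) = 7.23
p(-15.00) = -9.37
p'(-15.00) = 0.87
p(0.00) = 0.02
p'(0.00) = 0.01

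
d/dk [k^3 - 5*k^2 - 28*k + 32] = 3*k^2 - 10*k - 28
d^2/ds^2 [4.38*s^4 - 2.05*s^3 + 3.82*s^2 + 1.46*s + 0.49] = 52.56*s^2 - 12.3*s + 7.64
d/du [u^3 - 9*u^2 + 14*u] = 3*u^2 - 18*u + 14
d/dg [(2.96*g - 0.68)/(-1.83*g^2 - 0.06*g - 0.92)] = (5.4168*g^2 - 2.4888*g - 2.764)/(3.3489*g^4 + 0.2196*g^3 + 3.3708*g^2 + 0.1104*g + 0.8464)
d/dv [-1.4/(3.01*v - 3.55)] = 4.214/(3.01*v - 3.55)^2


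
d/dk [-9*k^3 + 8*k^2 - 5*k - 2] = -27*k^2 + 16*k - 5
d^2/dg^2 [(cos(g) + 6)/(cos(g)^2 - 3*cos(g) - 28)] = (9*sin(g)^4*cos(g) + 27*sin(g)^4 - 660*sin(g)^2 + 607*cos(g)/2 + 30*cos(3*g) - cos(5*g)/2 + 357)/(sin(g)^2 + 3*cos(g) + 27)^3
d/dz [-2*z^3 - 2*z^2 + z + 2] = -6*z^2 - 4*z + 1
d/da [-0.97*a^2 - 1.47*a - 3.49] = -1.94*a - 1.47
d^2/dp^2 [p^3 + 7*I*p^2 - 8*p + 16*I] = 6*p + 14*I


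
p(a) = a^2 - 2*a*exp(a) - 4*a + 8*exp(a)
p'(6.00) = -2412.57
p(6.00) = -1601.72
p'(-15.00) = -34.00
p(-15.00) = 285.00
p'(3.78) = -64.79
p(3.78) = 18.45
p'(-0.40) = -0.24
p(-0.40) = 7.66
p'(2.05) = 14.86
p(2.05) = 26.30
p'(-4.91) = -13.70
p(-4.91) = 43.88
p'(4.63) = -328.94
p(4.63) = -126.25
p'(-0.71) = -1.77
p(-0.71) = 7.98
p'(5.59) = -1379.69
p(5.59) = -842.51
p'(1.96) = 14.69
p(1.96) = 24.97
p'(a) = -2*a*exp(a) + 2*a + 6*exp(a) - 4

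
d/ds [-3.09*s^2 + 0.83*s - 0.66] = 0.83 - 6.18*s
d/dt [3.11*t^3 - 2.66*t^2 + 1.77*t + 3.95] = 9.33*t^2 - 5.32*t + 1.77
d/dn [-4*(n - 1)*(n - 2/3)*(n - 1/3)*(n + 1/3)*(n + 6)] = -20*n^4 - 208*n^3/3 + 340*n^2/3 - 760*n/27 - 112/27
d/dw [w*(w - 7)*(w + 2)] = 3*w^2 - 10*w - 14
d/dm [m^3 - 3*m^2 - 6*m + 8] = 3*m^2 - 6*m - 6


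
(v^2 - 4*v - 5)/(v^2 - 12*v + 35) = (v + 1)/(v - 7)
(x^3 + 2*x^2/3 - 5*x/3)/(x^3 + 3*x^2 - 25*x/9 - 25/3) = 3*x*(x - 1)/(3*x^2 + 4*x - 15)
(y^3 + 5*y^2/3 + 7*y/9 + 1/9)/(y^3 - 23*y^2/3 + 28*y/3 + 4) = (3*y^2 + 4*y + 1)/(3*(y^2 - 8*y + 12))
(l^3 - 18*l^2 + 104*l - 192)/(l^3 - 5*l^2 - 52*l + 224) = (l - 6)/(l + 7)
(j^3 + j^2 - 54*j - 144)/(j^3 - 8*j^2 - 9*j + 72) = (j + 6)/(j - 3)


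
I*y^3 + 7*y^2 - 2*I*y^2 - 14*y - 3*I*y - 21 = (y - 3)*(y - 7*I)*(I*y + I)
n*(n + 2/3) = n^2 + 2*n/3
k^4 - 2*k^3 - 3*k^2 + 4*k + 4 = (k - 2)^2*(k + 1)^2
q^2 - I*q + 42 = (q - 7*I)*(q + 6*I)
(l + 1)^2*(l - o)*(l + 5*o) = l^4 + 4*l^3*o + 2*l^3 - 5*l^2*o^2 + 8*l^2*o + l^2 - 10*l*o^2 + 4*l*o - 5*o^2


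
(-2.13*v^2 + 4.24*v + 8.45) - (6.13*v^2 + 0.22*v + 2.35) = -8.26*v^2 + 4.02*v + 6.1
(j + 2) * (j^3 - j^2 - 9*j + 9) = j^4 + j^3 - 11*j^2 - 9*j + 18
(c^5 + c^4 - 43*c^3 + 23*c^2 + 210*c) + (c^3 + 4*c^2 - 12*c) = c^5 + c^4 - 42*c^3 + 27*c^2 + 198*c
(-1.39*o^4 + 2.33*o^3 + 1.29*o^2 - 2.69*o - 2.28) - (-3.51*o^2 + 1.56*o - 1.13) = -1.39*o^4 + 2.33*o^3 + 4.8*o^2 - 4.25*o - 1.15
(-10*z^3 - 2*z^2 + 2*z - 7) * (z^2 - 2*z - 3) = -10*z^5 + 18*z^4 + 36*z^3 - 5*z^2 + 8*z + 21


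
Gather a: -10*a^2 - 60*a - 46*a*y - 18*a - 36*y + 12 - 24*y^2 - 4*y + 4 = -10*a^2 + a*(-46*y - 78) - 24*y^2 - 40*y + 16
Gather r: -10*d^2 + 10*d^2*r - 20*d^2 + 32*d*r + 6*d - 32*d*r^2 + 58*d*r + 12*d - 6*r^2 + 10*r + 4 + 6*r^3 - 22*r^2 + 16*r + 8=-30*d^2 + 18*d + 6*r^3 + r^2*(-32*d - 28) + r*(10*d^2 + 90*d + 26) + 12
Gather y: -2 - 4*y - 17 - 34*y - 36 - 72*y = -110*y - 55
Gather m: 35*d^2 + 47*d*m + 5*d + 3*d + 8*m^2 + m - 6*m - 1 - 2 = 35*d^2 + 8*d + 8*m^2 + m*(47*d - 5) - 3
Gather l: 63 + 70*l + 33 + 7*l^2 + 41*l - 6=7*l^2 + 111*l + 90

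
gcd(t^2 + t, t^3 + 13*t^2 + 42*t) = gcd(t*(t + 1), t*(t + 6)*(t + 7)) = t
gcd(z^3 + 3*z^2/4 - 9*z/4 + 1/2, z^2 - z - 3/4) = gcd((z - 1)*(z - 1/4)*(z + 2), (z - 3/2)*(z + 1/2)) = 1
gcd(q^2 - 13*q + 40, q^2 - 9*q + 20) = q - 5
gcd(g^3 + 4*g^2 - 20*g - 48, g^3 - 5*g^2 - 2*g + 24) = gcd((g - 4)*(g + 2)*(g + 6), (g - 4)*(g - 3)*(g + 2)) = g^2 - 2*g - 8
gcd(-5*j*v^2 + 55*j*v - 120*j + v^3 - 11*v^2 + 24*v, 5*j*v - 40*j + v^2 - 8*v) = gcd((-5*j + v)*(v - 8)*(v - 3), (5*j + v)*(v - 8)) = v - 8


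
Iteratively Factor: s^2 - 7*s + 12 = (s - 3)*(s - 4)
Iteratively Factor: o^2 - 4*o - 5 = (o - 5)*(o + 1)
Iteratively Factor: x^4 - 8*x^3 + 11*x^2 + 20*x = (x - 4)*(x^3 - 4*x^2 - 5*x) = (x - 4)*(x + 1)*(x^2 - 5*x) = x*(x - 4)*(x + 1)*(x - 5)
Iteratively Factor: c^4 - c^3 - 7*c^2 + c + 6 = (c + 2)*(c^3 - 3*c^2 - c + 3) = (c - 3)*(c + 2)*(c^2 - 1) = (c - 3)*(c - 1)*(c + 2)*(c + 1)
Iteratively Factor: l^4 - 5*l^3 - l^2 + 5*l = (l - 1)*(l^3 - 4*l^2 - 5*l) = (l - 1)*(l + 1)*(l^2 - 5*l) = l*(l - 1)*(l + 1)*(l - 5)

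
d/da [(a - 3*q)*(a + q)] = 2*a - 2*q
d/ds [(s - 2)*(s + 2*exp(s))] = 2*s*exp(s) + 2*s - 2*exp(s) - 2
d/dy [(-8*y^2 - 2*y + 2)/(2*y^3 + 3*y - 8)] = 2*(8*y^4 + 4*y^3 - 18*y^2 + 64*y + 5)/(4*y^6 + 12*y^4 - 32*y^3 + 9*y^2 - 48*y + 64)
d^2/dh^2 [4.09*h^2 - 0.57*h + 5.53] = 8.18000000000000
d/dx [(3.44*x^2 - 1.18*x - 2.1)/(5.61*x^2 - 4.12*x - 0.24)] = (-7.553*x^2 + 21.9108*x - 8.3688)/(31.4721*x^4 - 46.2264*x^3 + 14.2816*x^2 + 1.9776*x + 0.0576)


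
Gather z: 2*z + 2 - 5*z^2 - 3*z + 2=-5*z^2 - z + 4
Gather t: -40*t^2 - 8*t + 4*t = -40*t^2 - 4*t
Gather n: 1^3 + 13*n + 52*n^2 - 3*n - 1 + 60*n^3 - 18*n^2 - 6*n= 60*n^3 + 34*n^2 + 4*n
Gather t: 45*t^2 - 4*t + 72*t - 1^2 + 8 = 45*t^2 + 68*t + 7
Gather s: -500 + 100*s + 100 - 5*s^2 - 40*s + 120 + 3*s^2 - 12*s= -2*s^2 + 48*s - 280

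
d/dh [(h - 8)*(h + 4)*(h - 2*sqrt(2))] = 3*h^2 - 8*h - 4*sqrt(2)*h - 32 + 8*sqrt(2)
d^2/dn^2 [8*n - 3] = 0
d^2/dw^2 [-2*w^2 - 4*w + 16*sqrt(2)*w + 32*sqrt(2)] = -4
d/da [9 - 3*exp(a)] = -3*exp(a)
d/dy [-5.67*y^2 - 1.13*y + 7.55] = -11.34*y - 1.13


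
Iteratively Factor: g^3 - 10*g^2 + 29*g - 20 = (g - 5)*(g^2 - 5*g + 4) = (g - 5)*(g - 1)*(g - 4)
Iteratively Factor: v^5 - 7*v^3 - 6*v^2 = (v)*(v^4 - 7*v^2 - 6*v) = v*(v + 1)*(v^3 - v^2 - 6*v) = v^2*(v + 1)*(v^2 - v - 6) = v^2*(v + 1)*(v + 2)*(v - 3)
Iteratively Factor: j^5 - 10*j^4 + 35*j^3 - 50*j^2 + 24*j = (j)*(j^4 - 10*j^3 + 35*j^2 - 50*j + 24) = j*(j - 4)*(j^3 - 6*j^2 + 11*j - 6) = j*(j - 4)*(j - 2)*(j^2 - 4*j + 3) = j*(j - 4)*(j - 2)*(j - 1)*(j - 3)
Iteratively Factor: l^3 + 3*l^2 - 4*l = (l - 1)*(l^2 + 4*l) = (l - 1)*(l + 4)*(l)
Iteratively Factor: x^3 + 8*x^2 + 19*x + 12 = (x + 1)*(x^2 + 7*x + 12) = (x + 1)*(x + 4)*(x + 3)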